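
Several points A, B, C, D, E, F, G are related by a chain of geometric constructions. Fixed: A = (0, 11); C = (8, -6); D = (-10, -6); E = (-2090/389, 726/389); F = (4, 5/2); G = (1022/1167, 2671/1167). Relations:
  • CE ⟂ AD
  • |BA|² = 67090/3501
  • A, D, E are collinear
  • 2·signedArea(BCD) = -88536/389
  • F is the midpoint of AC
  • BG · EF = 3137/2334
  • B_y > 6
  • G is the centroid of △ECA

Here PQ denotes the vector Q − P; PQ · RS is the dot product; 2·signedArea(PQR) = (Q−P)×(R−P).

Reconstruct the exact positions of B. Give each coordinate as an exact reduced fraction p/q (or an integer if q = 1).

B = (511/1167, 7754/1167)

1. B_x = 511/1167  [2·signedArea(BCD) = -88536/389 ∩ BG · EF = 3137/2334]
2. B_y = 7754/1167  [2·signedArea(BCD) = -88536/389 ∩ BG · EF = 3137/2334]
   → B = (511/1167, 7754/1167)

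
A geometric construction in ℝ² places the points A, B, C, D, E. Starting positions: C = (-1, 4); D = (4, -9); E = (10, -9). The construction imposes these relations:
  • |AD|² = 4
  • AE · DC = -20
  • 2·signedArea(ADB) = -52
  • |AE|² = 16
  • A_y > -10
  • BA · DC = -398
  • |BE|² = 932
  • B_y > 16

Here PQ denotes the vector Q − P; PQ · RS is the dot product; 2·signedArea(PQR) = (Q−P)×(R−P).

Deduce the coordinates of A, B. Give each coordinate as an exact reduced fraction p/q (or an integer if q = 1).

A = (6, -9)
B = (-6, 17)

1. A_x = 6  [line 5·x + -13·y + -147 = 0 ∩ |AD|² = 4]
2. A_y = -9  [line 5·x + -13·y + -147 = 0 ∩ |AD|² = 4]
   → A = (6, -9)
3. B_x = -6  [2·signedArea(ADB) = -52 ∩ BA · DC = -398]
4. B_y = 17  [2·signedArea(ADB) = -52 ∩ BA · DC = -398]
   → B = (-6, 17)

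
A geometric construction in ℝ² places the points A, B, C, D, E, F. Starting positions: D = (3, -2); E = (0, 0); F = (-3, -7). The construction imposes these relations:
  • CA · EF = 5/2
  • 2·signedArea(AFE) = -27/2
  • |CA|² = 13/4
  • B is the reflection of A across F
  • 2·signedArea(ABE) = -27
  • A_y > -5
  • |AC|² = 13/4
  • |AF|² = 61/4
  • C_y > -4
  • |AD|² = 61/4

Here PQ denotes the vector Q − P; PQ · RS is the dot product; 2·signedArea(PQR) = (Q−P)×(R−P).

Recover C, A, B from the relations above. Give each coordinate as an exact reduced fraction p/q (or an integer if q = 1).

A = (0, -9/2)
B = (-6, -19/2)
C = (-3/2, -7/2)

1. A_x = 0  [line -7·x + 3·y + 27/2 = 0 ∩ |AF|² = 61/4]
2. A_y = -9/2  [line -7·x + 3·y + 27/2 = 0 ∩ |AF|² = 61/4]
   → A = (0, -9/2)
3. B_x = -6  [B is the reflection of A across F]
4. B_y = -19/2  [B is the reflection of A across F]
   → B = (-6, -19/2)
5. C_x = -3/2  [line 3·x + 7·y + 29 = 0 ∩ |CA|² = 13/4]
6. C_y = -7/2  [line 3·x + 7·y + 29 = 0 ∩ |CA|² = 13/4]
   → C = (-3/2, -7/2)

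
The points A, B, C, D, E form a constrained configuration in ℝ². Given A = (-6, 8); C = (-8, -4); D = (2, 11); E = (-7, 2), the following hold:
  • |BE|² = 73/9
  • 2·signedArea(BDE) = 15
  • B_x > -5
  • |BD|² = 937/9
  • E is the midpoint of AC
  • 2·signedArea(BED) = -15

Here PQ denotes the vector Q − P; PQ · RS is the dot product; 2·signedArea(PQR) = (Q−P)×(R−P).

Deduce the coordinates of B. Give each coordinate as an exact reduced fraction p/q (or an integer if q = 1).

B = (-13/3, 3)

1. B_x = -13/3  [line 9·x + -9·y + 66 = 0 ∩ |BE|² = 73/9]
2. B_y = 3  [line 9·x + -9·y + 66 = 0 ∩ |BE|² = 73/9]
   → B = (-13/3, 3)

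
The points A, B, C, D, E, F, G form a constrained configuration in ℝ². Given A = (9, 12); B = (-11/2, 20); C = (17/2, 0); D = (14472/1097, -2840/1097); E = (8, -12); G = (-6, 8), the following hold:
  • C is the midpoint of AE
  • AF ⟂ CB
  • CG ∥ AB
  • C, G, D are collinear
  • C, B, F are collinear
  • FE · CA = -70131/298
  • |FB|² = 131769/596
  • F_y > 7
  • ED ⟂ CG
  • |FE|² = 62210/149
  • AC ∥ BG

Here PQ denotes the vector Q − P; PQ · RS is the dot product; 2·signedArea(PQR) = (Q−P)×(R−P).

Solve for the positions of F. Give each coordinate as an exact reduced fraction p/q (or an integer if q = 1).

1. F_x = 451/149  [C, B, F are collinear ∩ AF ⟂ CB]
2. F_y = 1165/149  [C, B, F are collinear ∩ AF ⟂ CB]
   → F = (451/149, 1165/149)

F = (451/149, 1165/149)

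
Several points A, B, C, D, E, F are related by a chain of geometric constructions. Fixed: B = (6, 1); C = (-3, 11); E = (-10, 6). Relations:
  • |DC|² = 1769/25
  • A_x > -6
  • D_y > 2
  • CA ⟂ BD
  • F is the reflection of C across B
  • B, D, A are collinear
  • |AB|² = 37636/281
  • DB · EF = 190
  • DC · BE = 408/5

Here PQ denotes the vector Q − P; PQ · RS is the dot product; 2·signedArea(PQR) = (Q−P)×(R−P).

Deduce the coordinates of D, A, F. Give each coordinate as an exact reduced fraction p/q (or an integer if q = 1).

1. F_x = 15  [F is the reflection of C across B]
2. F_y = -9  [F is the reflection of C across B]
   → F = (15, -9)
3. D_x = -2/5  [DB · EF = 190 ∩ DC · BE = 408/5]
4. D_y = 3  [DB · EF = 190 ∩ DC · BE = 408/5]
   → D = (-2/5, 3)
5. A_x = -1418/281  [B, D, A are collinear ∩ CA ⟂ BD]
6. A_y = 1251/281  [B, D, A are collinear ∩ CA ⟂ BD]
   → A = (-1418/281, 1251/281)

A = (-1418/281, 1251/281)
D = (-2/5, 3)
F = (15, -9)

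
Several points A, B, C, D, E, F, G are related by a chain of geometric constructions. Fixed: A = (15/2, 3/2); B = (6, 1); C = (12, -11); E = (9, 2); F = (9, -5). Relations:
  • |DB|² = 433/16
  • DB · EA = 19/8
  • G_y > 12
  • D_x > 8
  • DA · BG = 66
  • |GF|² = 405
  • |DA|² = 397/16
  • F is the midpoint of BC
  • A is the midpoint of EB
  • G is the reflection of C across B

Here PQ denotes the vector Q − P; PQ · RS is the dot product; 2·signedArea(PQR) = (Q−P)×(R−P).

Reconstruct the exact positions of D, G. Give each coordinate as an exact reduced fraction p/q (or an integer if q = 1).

D = (9, -13/4)
G = (0, 13)

1. D_x = 9  [line 3/2·x + 1/2·y + -95/8 = 0 ∩ |DB|² = 433/16]
2. D_y = -13/4  [line 3/2·x + 1/2·y + -95/8 = 0 ∩ |DB|² = 433/16]
   → D = (9, -13/4)
3. G_x = 0  [G is the reflection of C across B]
4. G_y = 13  [G is the reflection of C across B]
   → G = (0, 13)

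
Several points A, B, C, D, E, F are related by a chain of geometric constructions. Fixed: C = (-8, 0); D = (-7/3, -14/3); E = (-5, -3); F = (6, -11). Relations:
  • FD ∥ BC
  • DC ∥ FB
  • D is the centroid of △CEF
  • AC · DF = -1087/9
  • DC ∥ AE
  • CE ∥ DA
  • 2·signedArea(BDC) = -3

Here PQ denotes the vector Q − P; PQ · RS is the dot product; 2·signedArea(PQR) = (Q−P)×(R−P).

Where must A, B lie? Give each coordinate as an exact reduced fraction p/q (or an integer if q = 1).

A = (2/3, -23/3)
B = (1/3, -19/3)

1. A_x = 2/3  [DC ∥ AE ∩ CE ∥ DA]
2. A_y = -23/3  [DC ∥ AE ∩ CE ∥ DA]
   → A = (2/3, -23/3)
3. B_x = 1/3  [FD ∥ BC ∩ DC ∥ FB]
4. B_y = -19/3  [FD ∥ BC ∩ DC ∥ FB]
   → B = (1/3, -19/3)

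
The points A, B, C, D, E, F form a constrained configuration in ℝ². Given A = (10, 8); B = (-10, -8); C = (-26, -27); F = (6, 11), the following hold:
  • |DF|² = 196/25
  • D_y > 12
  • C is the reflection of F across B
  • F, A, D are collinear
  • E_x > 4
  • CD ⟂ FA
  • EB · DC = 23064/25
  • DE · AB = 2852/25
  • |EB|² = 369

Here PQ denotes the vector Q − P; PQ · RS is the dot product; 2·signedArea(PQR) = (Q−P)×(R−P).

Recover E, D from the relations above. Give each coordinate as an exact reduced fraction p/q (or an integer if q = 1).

D = (94/25, 317/25)
E = (5, 4)

1. D_x = 94/25  [F, A, D are collinear ∩ CD ⟂ FA]
2. D_y = 317/25  [F, A, D are collinear ∩ CD ⟂ FA]
   → D = (94/25, 317/25)
3. E_x = 5  [EB · DC = 23064/25 ∩ DE · AB = 2852/25]
4. E_y = 4  [EB · DC = 23064/25 ∩ DE · AB = 2852/25]
   → E = (5, 4)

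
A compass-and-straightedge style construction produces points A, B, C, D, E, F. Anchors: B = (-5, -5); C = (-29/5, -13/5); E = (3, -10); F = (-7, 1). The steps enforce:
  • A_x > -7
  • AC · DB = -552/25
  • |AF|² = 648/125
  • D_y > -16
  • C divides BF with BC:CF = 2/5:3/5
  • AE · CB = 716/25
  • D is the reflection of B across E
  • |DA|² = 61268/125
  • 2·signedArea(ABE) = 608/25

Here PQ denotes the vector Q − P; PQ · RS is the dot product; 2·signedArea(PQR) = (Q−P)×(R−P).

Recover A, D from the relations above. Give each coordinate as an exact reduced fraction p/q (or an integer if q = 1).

1. A_x = -157/25  [AE · CB = 716/25 ∩ 2·signedArea(ABE) = 608/25]
2. A_y = -29/25  [AE · CB = 716/25 ∩ 2·signedArea(ABE) = 608/25]
   → A = (-157/25, -29/25)
3. D_x = 11  [D is the reflection of B across E]
4. D_y = -15  [D is the reflection of B across E]
   → D = (11, -15)

A = (-157/25, -29/25)
D = (11, -15)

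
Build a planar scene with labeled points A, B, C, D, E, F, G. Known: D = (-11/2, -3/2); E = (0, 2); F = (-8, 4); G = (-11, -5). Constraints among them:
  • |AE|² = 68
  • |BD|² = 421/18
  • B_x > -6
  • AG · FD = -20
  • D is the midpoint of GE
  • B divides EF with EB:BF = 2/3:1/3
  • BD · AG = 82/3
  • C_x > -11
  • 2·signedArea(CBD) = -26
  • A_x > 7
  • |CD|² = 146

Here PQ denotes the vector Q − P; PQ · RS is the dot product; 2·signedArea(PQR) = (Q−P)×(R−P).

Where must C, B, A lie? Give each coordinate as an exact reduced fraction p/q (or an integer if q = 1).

A = (8, 0)
B = (-16/3, 10/3)
C = (-21/2, 19/2)

1. B_x = -16/3  [B divides EF with EB:BF = 2/3:1/3]
2. B_y = 10/3  [B divides EF with EB:BF = 2/3:1/3]
   → B = (-16/3, 10/3)
3. A_x = 8  [AG · FD = -20 ∩ BD · AG = 82/3]
4. A_y = 0  [AG · FD = -20 ∩ BD · AG = 82/3]
   → A = (8, 0)
5. C_x = -21/2  [line 29/6·x + -1/6·y + 157/3 = 0 ∩ |CD|² = 146]
6. C_y = 19/2  [line 29/6·x + -1/6·y + 157/3 = 0 ∩ |CD|² = 146]
   → C = (-21/2, 19/2)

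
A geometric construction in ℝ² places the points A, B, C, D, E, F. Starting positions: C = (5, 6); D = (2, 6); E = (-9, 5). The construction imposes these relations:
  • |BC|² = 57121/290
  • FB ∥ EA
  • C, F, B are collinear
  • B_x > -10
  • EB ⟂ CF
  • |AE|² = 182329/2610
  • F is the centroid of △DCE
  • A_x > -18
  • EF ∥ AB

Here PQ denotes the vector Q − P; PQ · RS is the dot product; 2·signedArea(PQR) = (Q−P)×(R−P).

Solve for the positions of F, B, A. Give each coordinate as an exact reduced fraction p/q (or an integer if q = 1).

A = (-15089/870, 3923/870)
B = (-2613/290, 1501/290)
F = (-2/3, 17/3)

1. F_x = -2/3  [F is the centroid of △DCE]
2. F_y = 17/3  [F is the centroid of △DCE]
   → F = (-2/3, 17/3)
3. B_x = -2613/290  [C, F, B are collinear ∩ EB ⟂ CF]
4. B_y = 1501/290  [C, F, B are collinear ∩ EB ⟂ CF]
   → B = (-2613/290, 1501/290)
5. A_x = -15089/870  [EF ∥ AB ∩ FB ∥ EA]
6. A_y = 3923/870  [EF ∥ AB ∩ FB ∥ EA]
   → A = (-15089/870, 3923/870)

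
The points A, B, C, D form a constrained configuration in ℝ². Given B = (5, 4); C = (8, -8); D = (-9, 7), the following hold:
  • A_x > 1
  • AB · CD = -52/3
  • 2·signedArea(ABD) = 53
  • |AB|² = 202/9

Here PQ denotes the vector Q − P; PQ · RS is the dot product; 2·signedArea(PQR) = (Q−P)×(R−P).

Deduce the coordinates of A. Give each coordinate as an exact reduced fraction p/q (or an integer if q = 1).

1. A_x = 4/3  [AB · CD = -52/3 ∩ 2·signedArea(ABD) = 53]
2. A_y = 1  [AB · CD = -52/3 ∩ 2·signedArea(ABD) = 53]
   → A = (4/3, 1)

A = (4/3, 1)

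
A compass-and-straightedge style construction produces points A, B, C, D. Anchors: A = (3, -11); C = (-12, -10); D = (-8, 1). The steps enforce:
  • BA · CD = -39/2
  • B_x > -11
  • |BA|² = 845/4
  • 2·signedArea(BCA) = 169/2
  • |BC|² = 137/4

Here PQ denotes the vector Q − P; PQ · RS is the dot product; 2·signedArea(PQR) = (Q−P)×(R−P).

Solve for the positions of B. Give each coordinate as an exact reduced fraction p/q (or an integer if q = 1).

1. B_x = -10  [2·signedArea(BCA) = 169/2 ∩ BA · CD = -39/2]
2. B_y = -9/2  [2·signedArea(BCA) = 169/2 ∩ BA · CD = -39/2]
   → B = (-10, -9/2)

B = (-10, -9/2)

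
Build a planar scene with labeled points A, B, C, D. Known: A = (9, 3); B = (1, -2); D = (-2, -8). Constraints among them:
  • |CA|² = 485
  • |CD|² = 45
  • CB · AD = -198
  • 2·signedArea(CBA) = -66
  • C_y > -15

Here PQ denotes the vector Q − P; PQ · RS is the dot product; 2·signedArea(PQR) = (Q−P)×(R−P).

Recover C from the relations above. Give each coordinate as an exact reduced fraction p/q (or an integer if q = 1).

1. C_x = -5  [2·signedArea(CBA) = -66 ∩ CB · AD = -198]
2. C_y = -14  [2·signedArea(CBA) = -66 ∩ CB · AD = -198]
   → C = (-5, -14)

C = (-5, -14)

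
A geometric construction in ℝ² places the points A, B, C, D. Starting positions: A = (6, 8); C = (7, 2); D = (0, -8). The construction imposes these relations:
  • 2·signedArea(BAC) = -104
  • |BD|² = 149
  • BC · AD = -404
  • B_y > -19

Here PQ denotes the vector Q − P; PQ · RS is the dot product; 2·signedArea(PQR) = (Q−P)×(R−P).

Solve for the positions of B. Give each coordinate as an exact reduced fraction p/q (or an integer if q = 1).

B = (-7, -18)

1. B_x = -7  [BC · AD = -404 ∩ 2·signedArea(BAC) = -104]
2. B_y = -18  [BC · AD = -404 ∩ 2·signedArea(BAC) = -104]
   → B = (-7, -18)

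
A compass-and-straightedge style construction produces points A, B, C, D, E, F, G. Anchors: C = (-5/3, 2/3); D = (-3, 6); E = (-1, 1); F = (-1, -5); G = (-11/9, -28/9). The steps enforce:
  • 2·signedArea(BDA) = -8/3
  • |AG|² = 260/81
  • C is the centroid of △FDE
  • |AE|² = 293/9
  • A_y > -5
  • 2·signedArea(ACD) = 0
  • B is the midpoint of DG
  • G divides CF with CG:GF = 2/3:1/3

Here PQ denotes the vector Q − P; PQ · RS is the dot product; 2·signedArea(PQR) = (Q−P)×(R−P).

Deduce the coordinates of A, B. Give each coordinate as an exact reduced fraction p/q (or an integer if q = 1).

1. B_x = -19/9  [B is the midpoint of DG]
2. B_y = 13/9  [B is the midpoint of DG]
   → B = (-19/9, 13/9)
3. A_x = -1/3  [2·signedArea(ACD) = 0 ∩ 2·signedArea(BDA) = -8/3]
4. A_y = -14/3  [2·signedArea(ACD) = 0 ∩ 2·signedArea(BDA) = -8/3]
   → A = (-1/3, -14/3)

A = (-1/3, -14/3)
B = (-19/9, 13/9)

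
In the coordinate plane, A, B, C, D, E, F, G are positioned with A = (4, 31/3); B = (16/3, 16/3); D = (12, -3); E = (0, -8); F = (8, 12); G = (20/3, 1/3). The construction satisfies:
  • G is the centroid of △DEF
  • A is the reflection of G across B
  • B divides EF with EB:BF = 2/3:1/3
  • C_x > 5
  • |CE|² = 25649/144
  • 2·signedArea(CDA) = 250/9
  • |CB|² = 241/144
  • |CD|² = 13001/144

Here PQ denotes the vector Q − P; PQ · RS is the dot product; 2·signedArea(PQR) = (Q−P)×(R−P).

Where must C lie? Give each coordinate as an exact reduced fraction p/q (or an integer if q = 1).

1. C_x = 17/3  [line -40/3·x + -8·y + 974/9 = 0 ∩ |CB|² = 241/144]
2. C_y = 49/12  [line -40/3·x + -8·y + 974/9 = 0 ∩ |CB|² = 241/144]
   → C = (17/3, 49/12)

C = (17/3, 49/12)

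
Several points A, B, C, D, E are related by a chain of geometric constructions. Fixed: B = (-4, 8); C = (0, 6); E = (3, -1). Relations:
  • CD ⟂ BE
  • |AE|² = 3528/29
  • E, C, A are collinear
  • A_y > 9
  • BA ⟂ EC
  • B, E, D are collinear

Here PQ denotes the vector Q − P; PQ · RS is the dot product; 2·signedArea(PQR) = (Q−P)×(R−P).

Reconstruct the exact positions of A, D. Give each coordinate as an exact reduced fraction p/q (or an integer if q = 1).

1. A_x = -39/29  [E, C, A are collinear ∩ BA ⟂ EC]
2. A_y = 265/29  [E, C, A are collinear ∩ BA ⟂ EC]
   → A = (-39/29, 265/29)
3. D_x = -99/65  [B, E, D are collinear ∩ CD ⟂ BE]
4. D_y = 313/65  [B, E, D are collinear ∩ CD ⟂ BE]
   → D = (-99/65, 313/65)

A = (-39/29, 265/29)
D = (-99/65, 313/65)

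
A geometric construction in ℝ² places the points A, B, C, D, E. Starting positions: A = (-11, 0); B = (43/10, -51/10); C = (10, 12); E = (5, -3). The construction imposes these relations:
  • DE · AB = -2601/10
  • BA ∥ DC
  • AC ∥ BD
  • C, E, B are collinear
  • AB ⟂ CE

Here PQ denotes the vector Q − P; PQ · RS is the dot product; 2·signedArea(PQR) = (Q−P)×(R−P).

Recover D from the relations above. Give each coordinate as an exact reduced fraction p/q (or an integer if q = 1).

D = (253/10, 69/10)

1. D_x = 253/10  [BA ∥ DC ∩ AC ∥ BD]
2. D_y = 69/10  [BA ∥ DC ∩ AC ∥ BD]
   → D = (253/10, 69/10)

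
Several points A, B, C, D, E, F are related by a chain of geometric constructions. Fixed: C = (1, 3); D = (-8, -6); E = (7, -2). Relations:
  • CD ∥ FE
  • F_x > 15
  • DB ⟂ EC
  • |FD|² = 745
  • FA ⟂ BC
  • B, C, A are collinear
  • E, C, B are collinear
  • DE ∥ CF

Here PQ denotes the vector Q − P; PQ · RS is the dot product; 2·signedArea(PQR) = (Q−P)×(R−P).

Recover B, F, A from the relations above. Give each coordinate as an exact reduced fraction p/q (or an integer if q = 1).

A = (481/61, -167/61)
B = (7/61, 228/61)
F = (16, 7)

1. B_x = 7/61  [E, C, B are collinear ∩ DB ⟂ EC]
2. B_y = 228/61  [E, C, B are collinear ∩ DB ⟂ EC]
   → B = (7/61, 228/61)
3. F_x = 16  [CD ∥ FE ∩ DE ∥ CF]
4. F_y = 7  [CD ∥ FE ∩ DE ∥ CF]
   → F = (16, 7)
5. A_x = 481/61  [B, C, A are collinear ∩ FA ⟂ BC]
6. A_y = -167/61  [B, C, A are collinear ∩ FA ⟂ BC]
   → A = (481/61, -167/61)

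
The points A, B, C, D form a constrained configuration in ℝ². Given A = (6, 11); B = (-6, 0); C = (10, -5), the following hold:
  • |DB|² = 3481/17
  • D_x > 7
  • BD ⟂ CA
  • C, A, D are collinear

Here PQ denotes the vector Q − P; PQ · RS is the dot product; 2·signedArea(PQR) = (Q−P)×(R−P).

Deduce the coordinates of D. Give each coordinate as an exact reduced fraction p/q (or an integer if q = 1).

D = (134/17, 59/17)

1. D_x = 134/17  [C, A, D are collinear ∩ BD ⟂ CA]
2. D_y = 59/17  [C, A, D are collinear ∩ BD ⟂ CA]
   → D = (134/17, 59/17)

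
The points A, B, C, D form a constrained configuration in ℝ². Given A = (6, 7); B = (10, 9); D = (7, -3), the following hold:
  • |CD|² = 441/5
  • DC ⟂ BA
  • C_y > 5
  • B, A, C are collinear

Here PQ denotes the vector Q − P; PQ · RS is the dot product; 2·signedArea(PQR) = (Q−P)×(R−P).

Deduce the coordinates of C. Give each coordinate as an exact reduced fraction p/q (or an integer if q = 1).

C = (14/5, 27/5)

1. C_x = 14/5  [B, A, C are collinear ∩ DC ⟂ BA]
2. C_y = 27/5  [B, A, C are collinear ∩ DC ⟂ BA]
   → C = (14/5, 27/5)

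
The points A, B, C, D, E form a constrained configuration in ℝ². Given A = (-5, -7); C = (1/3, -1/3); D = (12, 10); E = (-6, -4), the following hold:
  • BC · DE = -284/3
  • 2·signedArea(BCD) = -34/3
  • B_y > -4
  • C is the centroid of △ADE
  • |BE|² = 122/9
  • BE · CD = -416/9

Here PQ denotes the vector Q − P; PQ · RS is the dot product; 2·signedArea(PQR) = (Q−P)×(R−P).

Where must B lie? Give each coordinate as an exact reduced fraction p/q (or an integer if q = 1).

1. B_x = -7/3  [BE · CD = -416/9 ∩ 2·signedArea(BCD) = -34/3]
2. B_y = -11/3  [BE · CD = -416/9 ∩ 2·signedArea(BCD) = -34/3]
   → B = (-7/3, -11/3)

B = (-7/3, -11/3)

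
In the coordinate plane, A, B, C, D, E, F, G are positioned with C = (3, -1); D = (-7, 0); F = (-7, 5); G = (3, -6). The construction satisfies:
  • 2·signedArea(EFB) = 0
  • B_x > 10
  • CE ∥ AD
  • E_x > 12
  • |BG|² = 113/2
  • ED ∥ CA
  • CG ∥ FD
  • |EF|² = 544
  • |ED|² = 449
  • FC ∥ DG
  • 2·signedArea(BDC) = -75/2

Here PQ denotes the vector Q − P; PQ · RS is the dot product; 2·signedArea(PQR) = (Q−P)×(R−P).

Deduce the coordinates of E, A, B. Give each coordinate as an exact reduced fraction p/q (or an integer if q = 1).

A = (-17, 6)
B = (21/2, -11/2)
E = (13, -7)

1. B_x = 21/2  [line 1·x + 10·y + 89/2 = 0 ∩ |BG|² = 113/2]
2. B_y = -11/2  [line 1·x + 10·y + 89/2 = 0 ∩ |BG|² = 113/2]
   → B = (21/2, -11/2)
3. E_x = 13  [line 21/2·x + 35/2·y + -14 = 0 ∩ |ED|² = 449]
4. E_y = -7  [line 21/2·x + 35/2·y + -14 = 0 ∩ |ED|² = 449]
   → E = (13, -7)
5. A_x = -17  [CE ∥ AD ∩ ED ∥ CA]
6. A_y = 6  [CE ∥ AD ∩ ED ∥ CA]
   → A = (-17, 6)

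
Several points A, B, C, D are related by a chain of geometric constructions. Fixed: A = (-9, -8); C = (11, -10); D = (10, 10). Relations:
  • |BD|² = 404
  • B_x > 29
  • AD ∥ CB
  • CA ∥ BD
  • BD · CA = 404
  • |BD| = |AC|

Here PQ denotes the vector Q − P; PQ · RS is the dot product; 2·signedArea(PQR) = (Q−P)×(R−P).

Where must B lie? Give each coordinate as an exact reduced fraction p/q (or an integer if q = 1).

B = (30, 8)

1. B_x = 30  [CA ∥ BD ∩ AD ∥ CB]
2. B_y = 8  [CA ∥ BD ∩ AD ∥ CB]
   → B = (30, 8)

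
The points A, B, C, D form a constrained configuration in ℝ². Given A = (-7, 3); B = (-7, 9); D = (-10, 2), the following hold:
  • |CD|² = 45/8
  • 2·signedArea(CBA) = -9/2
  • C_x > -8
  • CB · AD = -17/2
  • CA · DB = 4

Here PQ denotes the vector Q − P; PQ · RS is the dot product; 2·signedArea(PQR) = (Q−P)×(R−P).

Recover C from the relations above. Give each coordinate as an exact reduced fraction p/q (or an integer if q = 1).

1. C_x = -31/4  [CA · DB = 4 ∩ CB · AD = -17/2]
2. C_y = 11/4  [CA · DB = 4 ∩ CB · AD = -17/2]
   → C = (-31/4, 11/4)

C = (-31/4, 11/4)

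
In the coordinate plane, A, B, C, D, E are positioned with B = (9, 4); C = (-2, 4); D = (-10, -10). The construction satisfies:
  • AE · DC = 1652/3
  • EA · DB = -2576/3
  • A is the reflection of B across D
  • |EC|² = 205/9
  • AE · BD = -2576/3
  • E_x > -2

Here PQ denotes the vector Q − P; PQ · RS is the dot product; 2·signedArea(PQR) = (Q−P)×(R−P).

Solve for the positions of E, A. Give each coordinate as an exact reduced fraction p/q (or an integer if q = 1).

1. A_x = -29  [A is the reflection of B across D]
2. A_y = -24  [A is the reflection of B across D]
   → A = (-29, -24)
3. E_x = -1  [EA · DB = -2576/3 ∩ AE · DC = 1652/3]
4. E_y = -2/3  [EA · DB = -2576/3 ∩ AE · DC = 1652/3]
   → E = (-1, -2/3)

A = (-29, -24)
E = (-1, -2/3)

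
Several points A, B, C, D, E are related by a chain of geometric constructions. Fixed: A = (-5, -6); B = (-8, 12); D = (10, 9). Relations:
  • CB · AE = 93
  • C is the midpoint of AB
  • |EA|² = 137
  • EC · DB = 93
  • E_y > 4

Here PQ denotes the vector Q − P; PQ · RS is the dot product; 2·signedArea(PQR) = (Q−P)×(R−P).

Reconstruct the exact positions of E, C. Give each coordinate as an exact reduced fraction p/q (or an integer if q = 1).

1. C_x = -13/2  [C is the midpoint of AB]
2. C_y = 3  [C is the midpoint of AB]
   → C = (-13/2, 3)
3. E_x = -1  [EC · DB = 93 ∩ CB · AE = 93]
4. E_y = 5  [EC · DB = 93 ∩ CB · AE = 93]
   → E = (-1, 5)

C = (-13/2, 3)
E = (-1, 5)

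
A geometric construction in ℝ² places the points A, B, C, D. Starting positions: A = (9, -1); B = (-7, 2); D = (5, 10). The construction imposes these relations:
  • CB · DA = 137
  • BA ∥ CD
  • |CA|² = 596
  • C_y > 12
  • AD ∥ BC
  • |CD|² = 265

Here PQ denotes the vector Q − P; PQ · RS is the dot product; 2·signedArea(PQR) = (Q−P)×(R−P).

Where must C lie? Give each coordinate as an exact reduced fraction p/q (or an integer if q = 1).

C = (-11, 13)

1. C_x = -11  [BA ∥ CD ∩ AD ∥ BC]
2. C_y = 13  [BA ∥ CD ∩ AD ∥ BC]
   → C = (-11, 13)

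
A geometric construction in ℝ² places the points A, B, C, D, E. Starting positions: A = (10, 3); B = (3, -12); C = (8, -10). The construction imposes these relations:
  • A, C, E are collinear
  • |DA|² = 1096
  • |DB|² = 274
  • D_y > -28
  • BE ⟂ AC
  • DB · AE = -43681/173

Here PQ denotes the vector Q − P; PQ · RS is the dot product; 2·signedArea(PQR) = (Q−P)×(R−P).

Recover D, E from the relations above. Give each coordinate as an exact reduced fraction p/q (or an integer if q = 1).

D = (-4, -27)
E = (1312/173, -2198/173)

1. E_x = 1312/173  [A, C, E are collinear ∩ BE ⟂ AC]
2. E_y = -2198/173  [A, C, E are collinear ∩ BE ⟂ AC]
   → E = (1312/173, -2198/173)
3. D_x = -4  [line 418/173·x + 2717/173·y + 75031/173 = 0 ∩ |DB|² = 274]
4. D_y = -27  [line 418/173·x + 2717/173·y + 75031/173 = 0 ∩ |DB|² = 274]
   → D = (-4, -27)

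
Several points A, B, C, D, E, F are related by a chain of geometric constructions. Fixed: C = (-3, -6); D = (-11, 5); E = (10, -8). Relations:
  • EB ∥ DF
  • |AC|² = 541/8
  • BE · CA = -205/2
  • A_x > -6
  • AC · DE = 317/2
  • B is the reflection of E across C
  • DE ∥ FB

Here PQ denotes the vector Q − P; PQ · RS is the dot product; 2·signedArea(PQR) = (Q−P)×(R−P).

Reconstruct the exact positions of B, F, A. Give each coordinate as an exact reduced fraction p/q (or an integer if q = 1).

1. B_x = -16  [B is the reflection of E across C]
2. B_y = -4  [B is the reflection of E across C]
   → B = (-16, -4)
3. F_x = -37  [DE ∥ FB ∩ EB ∥ DF]
4. F_y = 9  [DE ∥ FB ∩ EB ∥ DF]
   → F = (-37, 9)
5. A_x = -23/4  [AC · DE = 317/2 ∩ BE · CA = -205/2]
6. A_y = 7/4  [AC · DE = 317/2 ∩ BE · CA = -205/2]
   → A = (-23/4, 7/4)

A = (-23/4, 7/4)
B = (-16, -4)
F = (-37, 9)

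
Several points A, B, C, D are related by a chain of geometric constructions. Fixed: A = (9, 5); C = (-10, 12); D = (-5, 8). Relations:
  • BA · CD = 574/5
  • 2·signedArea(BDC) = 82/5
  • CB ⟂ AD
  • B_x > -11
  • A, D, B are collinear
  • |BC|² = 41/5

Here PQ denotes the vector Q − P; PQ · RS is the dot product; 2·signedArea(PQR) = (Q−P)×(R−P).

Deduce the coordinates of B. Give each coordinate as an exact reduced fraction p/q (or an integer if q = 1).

1. B_x = -53/5  [A, D, B are collinear ∩ CB ⟂ AD]
2. B_y = 46/5  [A, D, B are collinear ∩ CB ⟂ AD]
   → B = (-53/5, 46/5)

B = (-53/5, 46/5)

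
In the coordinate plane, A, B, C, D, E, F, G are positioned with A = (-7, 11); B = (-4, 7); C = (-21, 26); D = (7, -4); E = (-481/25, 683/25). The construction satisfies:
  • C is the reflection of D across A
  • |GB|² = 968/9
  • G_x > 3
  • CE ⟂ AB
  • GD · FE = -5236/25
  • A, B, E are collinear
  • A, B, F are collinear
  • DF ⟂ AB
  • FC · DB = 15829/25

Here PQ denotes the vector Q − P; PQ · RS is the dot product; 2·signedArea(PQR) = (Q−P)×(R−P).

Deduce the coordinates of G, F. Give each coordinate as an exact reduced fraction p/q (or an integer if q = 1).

F = (131/25, -133/25)
G = (10/3, -1/3)

1. F_x = 131/25  [A, B, F are collinear ∩ DF ⟂ AB]
2. F_y = -133/25  [A, B, F are collinear ∩ DF ⟂ AB]
   → F = (131/25, -133/25)
3. G_x = 10/3  [line 612/25·x + -816/25·y + -2312/25 = 0 ∩ |GB|² = 968/9]
4. G_y = -1/3  [line 612/25·x + -816/25·y + -2312/25 = 0 ∩ |GB|² = 968/9]
   → G = (10/3, -1/3)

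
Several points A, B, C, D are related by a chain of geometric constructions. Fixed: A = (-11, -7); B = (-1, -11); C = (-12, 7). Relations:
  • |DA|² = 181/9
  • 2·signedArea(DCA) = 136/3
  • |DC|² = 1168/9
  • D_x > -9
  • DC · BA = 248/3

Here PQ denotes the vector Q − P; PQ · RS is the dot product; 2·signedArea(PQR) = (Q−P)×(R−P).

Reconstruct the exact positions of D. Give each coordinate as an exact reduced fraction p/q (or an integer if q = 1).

D = (-8, -11/3)

1. D_x = -8  [2·signedArea(DCA) = 136/3 ∩ DC · BA = 248/3]
2. D_y = -11/3  [2·signedArea(DCA) = 136/3 ∩ DC · BA = 248/3]
   → D = (-8, -11/3)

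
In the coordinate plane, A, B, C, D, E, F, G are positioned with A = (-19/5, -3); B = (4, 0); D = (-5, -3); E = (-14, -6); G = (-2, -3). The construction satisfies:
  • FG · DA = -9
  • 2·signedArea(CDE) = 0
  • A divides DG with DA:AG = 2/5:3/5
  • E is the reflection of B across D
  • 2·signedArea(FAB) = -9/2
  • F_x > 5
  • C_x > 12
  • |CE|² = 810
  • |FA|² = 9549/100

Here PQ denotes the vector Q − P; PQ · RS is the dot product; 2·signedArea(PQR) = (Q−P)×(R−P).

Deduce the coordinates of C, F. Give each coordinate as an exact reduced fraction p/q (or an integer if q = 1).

C = (13, 3)
F = (11/2, 0)

1. C_x = 13  [line 3·x + -9·y + -12 = 0 ∩ |CE|² = 810]
2. C_y = 3  [line 3·x + -9·y + -12 = 0 ∩ |CE|² = 810]
   → C = (13, 3)
3. F_x = 11/2  [2·signedArea(FAB) = -9/2 ∩ FG · DA = -9]
4. F_y = 0  [2·signedArea(FAB) = -9/2 ∩ FG · DA = -9]
   → F = (11/2, 0)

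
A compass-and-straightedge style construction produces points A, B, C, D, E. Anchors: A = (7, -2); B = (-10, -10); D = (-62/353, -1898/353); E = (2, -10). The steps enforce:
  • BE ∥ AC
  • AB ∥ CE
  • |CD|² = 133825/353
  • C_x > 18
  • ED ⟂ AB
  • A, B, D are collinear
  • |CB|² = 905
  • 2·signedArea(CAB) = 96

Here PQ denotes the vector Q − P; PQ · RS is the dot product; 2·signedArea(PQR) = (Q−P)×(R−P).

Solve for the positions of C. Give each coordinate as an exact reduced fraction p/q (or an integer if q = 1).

C = (19, -2)

1. C_x = 19  [AB ∥ CE ∩ BE ∥ AC]
2. C_y = -2  [AB ∥ CE ∩ BE ∥ AC]
   → C = (19, -2)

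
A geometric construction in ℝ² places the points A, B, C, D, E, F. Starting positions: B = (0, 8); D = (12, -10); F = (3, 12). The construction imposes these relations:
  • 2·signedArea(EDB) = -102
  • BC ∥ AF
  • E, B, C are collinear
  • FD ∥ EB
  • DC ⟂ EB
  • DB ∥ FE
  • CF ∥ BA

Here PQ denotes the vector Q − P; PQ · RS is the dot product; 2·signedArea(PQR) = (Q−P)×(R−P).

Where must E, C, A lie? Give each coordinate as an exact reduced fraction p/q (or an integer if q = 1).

1. E_x = -9  [FD ∥ EB ∩ DB ∥ FE]
2. E_y = 30  [FD ∥ EB ∩ DB ∥ FE]
   → E = (-9, 30)
3. C_x = 4536/565  [E, B, C are collinear ∩ DC ⟂ EB]
4. C_y = -6568/565  [E, B, C are collinear ∩ DC ⟂ EB]
   → C = (4536/565, -6568/565)
5. A_x = -2841/565  [BC ∥ AF ∩ CF ∥ BA]
6. A_y = 17868/565  [BC ∥ AF ∩ CF ∥ BA]
   → A = (-2841/565, 17868/565)

A = (-2841/565, 17868/565)
C = (4536/565, -6568/565)
E = (-9, 30)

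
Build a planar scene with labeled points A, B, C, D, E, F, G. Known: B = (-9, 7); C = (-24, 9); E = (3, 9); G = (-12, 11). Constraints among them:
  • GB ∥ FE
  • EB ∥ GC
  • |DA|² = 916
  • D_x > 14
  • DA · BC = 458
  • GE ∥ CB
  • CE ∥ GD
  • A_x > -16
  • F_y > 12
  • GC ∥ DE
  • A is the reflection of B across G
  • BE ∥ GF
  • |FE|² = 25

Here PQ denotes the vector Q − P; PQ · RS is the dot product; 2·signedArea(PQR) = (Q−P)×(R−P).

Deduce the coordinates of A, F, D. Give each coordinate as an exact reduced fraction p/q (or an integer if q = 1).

1. A_x = -15  [A is the reflection of B across G]
2. A_y = 15  [A is the reflection of B across G]
   → A = (-15, 15)
3. F_x = 0  [GB ∥ FE ∩ BE ∥ GF]
4. F_y = 13  [GB ∥ FE ∩ BE ∥ GF]
   → F = (0, 13)
5. D_x = 15  [GC ∥ DE ∩ CE ∥ GD]
6. D_y = 11  [GC ∥ DE ∩ CE ∥ GD]
   → D = (15, 11)

A = (-15, 15)
D = (15, 11)
F = (0, 13)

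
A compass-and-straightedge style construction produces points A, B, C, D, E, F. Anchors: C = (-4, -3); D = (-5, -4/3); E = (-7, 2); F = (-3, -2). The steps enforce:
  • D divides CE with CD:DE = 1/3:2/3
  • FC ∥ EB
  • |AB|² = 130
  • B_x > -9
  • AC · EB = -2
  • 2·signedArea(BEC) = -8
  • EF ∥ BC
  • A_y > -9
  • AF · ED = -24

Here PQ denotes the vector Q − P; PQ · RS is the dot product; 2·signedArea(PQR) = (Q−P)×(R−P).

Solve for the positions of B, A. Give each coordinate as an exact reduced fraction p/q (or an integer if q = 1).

A = (-1, -8)
B = (-8, 1)

1. B_x = -8  [EF ∥ BC ∩ FC ∥ EB]
2. B_y = 1  [EF ∥ BC ∩ FC ∥ EB]
   → B = (-8, 1)
3. A_x = -1  [AF · ED = -24 ∩ AC · EB = -2]
4. A_y = -8  [AF · ED = -24 ∩ AC · EB = -2]
   → A = (-1, -8)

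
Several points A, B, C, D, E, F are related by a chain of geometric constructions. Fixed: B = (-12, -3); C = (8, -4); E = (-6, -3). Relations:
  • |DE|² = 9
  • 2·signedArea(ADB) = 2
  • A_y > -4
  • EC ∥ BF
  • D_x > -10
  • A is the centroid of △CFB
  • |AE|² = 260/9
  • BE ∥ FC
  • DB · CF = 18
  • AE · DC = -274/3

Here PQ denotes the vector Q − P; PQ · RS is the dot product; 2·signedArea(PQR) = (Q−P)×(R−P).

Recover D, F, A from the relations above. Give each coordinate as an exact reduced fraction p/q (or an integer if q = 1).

A = (-2/3, -11/3)
D = (-9, -3)
F = (2, -4)

1. F_x = 2  [BE ∥ FC ∩ EC ∥ BF]
2. F_y = -4  [BE ∥ FC ∩ EC ∥ BF]
   → F = (2, -4)
3. A_x = -2/3  [A is the centroid of △CFB]
4. A_y = -11/3  [A is the centroid of △CFB]
   → A = (-2/3, -11/3)
5. D_x = -9  [DB · CF = 18 ∩ 2·signedArea(ADB) = 2]
6. D_y = -3  [DB · CF = 18 ∩ 2·signedArea(ADB) = 2]
   → D = (-9, -3)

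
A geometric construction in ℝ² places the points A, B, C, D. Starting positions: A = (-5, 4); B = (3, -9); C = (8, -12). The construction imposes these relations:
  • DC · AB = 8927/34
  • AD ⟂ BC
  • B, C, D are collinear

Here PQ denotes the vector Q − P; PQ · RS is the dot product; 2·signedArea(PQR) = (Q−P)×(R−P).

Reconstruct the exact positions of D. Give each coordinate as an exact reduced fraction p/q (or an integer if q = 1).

1. D_x = -293/34  [B, C, D are collinear ∩ AD ⟂ BC]
2. D_y = -69/34  [B, C, D are collinear ∩ AD ⟂ BC]
   → D = (-293/34, -69/34)

D = (-293/34, -69/34)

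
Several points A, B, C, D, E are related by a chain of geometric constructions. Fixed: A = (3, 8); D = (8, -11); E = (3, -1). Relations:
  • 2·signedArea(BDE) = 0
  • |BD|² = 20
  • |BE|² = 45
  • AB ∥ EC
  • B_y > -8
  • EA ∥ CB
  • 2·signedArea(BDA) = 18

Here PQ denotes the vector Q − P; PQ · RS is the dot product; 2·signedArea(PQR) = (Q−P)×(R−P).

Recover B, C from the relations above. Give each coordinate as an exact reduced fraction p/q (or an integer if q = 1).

1. B_x = 6  [2·signedArea(BDE) = 0 ∩ 2·signedArea(BDA) = 18]
2. B_y = -7  [2·signedArea(BDE) = 0 ∩ 2·signedArea(BDA) = 18]
   → B = (6, -7)
3. C_x = 6  [EA ∥ CB ∩ AB ∥ EC]
4. C_y = -16  [EA ∥ CB ∩ AB ∥ EC]
   → C = (6, -16)

B = (6, -7)
C = (6, -16)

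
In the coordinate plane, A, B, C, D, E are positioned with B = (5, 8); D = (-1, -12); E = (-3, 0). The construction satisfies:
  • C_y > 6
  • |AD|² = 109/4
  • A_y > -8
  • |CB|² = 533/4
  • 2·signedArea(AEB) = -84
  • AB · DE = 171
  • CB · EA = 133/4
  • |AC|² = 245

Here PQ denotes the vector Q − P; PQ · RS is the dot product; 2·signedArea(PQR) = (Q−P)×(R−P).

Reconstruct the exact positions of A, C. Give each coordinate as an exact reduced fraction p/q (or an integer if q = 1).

A = (1/2, -7)
C = (-13/2, 7)

1. A_x = 1/2  [AB · DE = 171 ∩ 2·signedArea(AEB) = -84]
2. A_y = -7  [AB · DE = 171 ∩ 2·signedArea(AEB) = -84]
   → A = (1/2, -7)
3. C_x = -13/2  [line -7/2·x + 7·y + -287/4 = 0 ∩ |AC|² = 245]
4. C_y = 7  [line -7/2·x + 7·y + -287/4 = 0 ∩ |AC|² = 245]
   → C = (-13/2, 7)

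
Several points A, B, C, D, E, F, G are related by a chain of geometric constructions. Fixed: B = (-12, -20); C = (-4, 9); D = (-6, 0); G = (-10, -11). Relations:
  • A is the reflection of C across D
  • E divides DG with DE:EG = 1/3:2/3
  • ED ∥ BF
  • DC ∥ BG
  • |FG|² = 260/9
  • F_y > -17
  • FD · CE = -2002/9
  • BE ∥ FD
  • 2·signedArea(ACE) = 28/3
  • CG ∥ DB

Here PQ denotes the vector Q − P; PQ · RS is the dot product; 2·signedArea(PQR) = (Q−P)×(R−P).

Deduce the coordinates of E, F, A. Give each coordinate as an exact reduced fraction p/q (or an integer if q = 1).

A = (-8, -9)
E = (-22/3, -11/3)
F = (-32/3, -49/3)

1. E_x = -22/3  [E divides DG with DE:EG = 1/3:2/3]
2. E_y = -11/3  [E divides DG with DE:EG = 1/3:2/3]
   → E = (-22/3, -11/3)
3. F_x = -32/3  [BE ∥ FD ∩ ED ∥ BF]
4. F_y = -49/3  [BE ∥ FD ∩ ED ∥ BF]
   → F = (-32/3, -49/3)
5. A_x = -8  [A is the reflection of C across D]
6. A_y = -9  [A is the reflection of C across D]
   → A = (-8, -9)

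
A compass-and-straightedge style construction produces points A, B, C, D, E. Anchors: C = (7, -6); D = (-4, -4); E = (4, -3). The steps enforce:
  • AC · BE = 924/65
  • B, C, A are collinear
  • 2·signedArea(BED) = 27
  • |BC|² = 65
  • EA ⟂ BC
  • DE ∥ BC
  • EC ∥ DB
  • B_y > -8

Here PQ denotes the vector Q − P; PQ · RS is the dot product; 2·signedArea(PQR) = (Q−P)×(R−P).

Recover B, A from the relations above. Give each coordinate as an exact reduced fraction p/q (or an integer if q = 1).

A = (287/65, -411/65)
B = (-1, -7)

1. B_x = -1  [DE ∥ BC ∩ EC ∥ DB]
2. B_y = -7  [DE ∥ BC ∩ EC ∥ DB]
   → B = (-1, -7)
3. A_x = 287/65  [B, C, A are collinear ∩ EA ⟂ BC]
4. A_y = -411/65  [B, C, A are collinear ∩ EA ⟂ BC]
   → A = (287/65, -411/65)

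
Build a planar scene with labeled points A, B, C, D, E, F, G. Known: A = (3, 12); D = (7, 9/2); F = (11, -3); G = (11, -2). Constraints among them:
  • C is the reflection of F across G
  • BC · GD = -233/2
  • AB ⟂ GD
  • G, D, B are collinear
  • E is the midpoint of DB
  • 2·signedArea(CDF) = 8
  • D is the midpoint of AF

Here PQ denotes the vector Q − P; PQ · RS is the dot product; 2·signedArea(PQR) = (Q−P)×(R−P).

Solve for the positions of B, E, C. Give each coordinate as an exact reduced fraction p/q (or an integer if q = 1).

1. B_x = 595/233  [G, D, B are collinear ∩ AB ⟂ GD]
2. B_y = 2732/233  [G, D, B are collinear ∩ AB ⟂ GD]
   → B = (595/233, 2732/233)
3. E_x = 1113/233  [E is the midpoint of DB]
4. E_y = 7561/932  [E is the midpoint of DB]
   → E = (1113/233, 7561/932)
5. C_x = 11  [C is the reflection of F across G]
6. C_y = -1  [C is the reflection of F across G]
   → C = (11, -1)

B = (595/233, 2732/233)
C = (11, -1)
E = (1113/233, 7561/932)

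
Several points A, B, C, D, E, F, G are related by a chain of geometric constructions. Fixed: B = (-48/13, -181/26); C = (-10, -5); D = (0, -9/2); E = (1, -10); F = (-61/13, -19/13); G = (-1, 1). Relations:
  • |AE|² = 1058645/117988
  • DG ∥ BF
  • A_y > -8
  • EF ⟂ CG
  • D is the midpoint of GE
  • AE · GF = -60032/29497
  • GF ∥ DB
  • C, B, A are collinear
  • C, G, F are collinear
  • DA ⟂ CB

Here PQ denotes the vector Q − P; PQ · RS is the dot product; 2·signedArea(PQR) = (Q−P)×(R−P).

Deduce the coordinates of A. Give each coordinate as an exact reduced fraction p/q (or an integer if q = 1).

A = (-30192/29497, -459649/58994)

1. A_x = -30192/29497  [C, B, A are collinear ∩ DA ⟂ CB]
2. A_y = -459649/58994  [C, B, A are collinear ∩ DA ⟂ CB]
   → A = (-30192/29497, -459649/58994)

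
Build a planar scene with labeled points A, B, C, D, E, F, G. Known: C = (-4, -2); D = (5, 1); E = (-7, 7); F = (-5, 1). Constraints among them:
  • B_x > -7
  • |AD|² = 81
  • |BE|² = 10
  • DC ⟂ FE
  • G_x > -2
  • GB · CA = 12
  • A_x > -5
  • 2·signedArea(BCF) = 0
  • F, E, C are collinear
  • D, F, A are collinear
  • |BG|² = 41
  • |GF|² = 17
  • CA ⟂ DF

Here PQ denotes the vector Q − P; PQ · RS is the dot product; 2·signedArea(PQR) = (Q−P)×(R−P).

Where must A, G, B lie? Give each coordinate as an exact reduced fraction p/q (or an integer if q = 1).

1. A_x = -4  [D, F, A are collinear ∩ CA ⟂ DF]
2. A_y = 1  [D, F, A are collinear ∩ CA ⟂ DF]
   → A = (-4, 1)
3. B_x = -6  [line -3·x + -1·y + -14 = 0 ∩ |BE|² = 10]
4. B_y = 4  [line -3·x + -1·y + -14 = 0 ∩ |BE|² = 10]
   → B = (-6, 4)
5. G_y = 0  [GB · CA = 12]
6. G_x = -1  [|GF|² = 17]
   → G = (-1, 0)

A = (-4, 1)
B = (-6, 4)
G = (-1, 0)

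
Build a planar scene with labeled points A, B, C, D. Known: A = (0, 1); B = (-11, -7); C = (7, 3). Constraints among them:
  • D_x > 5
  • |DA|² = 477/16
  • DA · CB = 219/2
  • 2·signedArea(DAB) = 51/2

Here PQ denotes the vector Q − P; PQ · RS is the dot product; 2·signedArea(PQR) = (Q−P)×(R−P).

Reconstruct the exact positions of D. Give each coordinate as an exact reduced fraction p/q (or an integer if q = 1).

1. D_x = 21/4  [2·signedArea(DAB) = 51/2 ∩ DA · CB = 219/2]
2. D_y = 5/2  [2·signedArea(DAB) = 51/2 ∩ DA · CB = 219/2]
   → D = (21/4, 5/2)

D = (21/4, 5/2)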